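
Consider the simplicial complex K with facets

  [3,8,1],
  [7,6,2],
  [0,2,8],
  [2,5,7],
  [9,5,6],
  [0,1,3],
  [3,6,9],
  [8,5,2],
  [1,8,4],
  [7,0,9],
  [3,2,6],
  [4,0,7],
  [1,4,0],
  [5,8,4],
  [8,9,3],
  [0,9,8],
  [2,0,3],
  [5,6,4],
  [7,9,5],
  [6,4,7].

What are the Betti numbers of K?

b_0 = 1, b_1 = 1, b_2 = 0.

K has 10 vertices, 30 edges, 20 triangles.
rank ∂_0 = 0, rank ∂_1 = 9 ⇒ b_0 = 10 − 0 − 9 = 1; all invariant factors of ∂_1 are 1 so no torsion. So H_0 ≅ Z.
rank ∂_1 = 9, rank ∂_2 = 20 ⇒ b_1 = 30 − 9 − 20 = 1; ∂_2 has invariant factor(s) [2] giving torsion. So H_1 ≅ Z ⊕ Z/2.
rank ∂_2 = 20, rank ∂_3 = 0 ⇒ b_2 = 20 − 20 − 0 = 0. So H_2 ≅ 0.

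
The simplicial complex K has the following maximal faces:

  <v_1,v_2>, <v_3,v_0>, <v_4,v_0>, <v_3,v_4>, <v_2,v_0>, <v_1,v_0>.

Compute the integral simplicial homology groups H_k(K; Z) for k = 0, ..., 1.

H_0 = Z,  H_1 = Z^2.

Order the vertices as v_0 < v_1 < v_2 < v_3 < v_4. Listing each simplex with vertices in this order, K has dimension 1 with simplices:

  0-simplices (5): [v_0], [v_1], [v_2], [v_3], [v_4]
  1-simplices (6): [v_0,v_1], [v_0,v_2], [v_0,v_3], [v_0,v_4], [v_1,v_2], [v_3,v_4]

so the chain groups are C_0 ≅ Z^5, C_1 ≅ Z^6.

The boundary map ∂_1: C_1 → C_0 sends each edge [p,q] (with p < q) to q − p. For instance
  ∂[v_0,v_1] = [v_1] − [v_0].
This gives a 5×6 integer matrix of rank 4; reducing to Smith normal form yields diagonal entries (1,1,1,1).

From H_k ≅ ker(∂_k) / im(∂_{k+1}) we obtain:

  H_0: rank C_0 − rank ∂_1 = 5 − 4 = 1, and the invariant factors of ∂_1 are all 1, so H_0 ≅ Z.
  H_1: rank ker ∂_1 − rank ∂_2 = (6 − 4) − 0 = 2, and there is no ∂_2, so H_1 ≅ Z^2.

As a check, the Euler characteristic is 5 − 6 = -1, which agrees with 1 − 2 = -1.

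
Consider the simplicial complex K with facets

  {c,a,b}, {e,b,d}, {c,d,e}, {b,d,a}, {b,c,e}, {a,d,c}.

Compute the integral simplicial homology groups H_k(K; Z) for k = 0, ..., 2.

H_0 = Z,  H_1 = 0,  H_2 = Z.

Order the vertices as a < b < c < d < e. Listing each simplex with vertices in this order, K has dimension 2 with simplices:

  0-simplices (5): a, b, c, d, e
  1-simplices (9): ab, ac, ad, bc, bd, be, cd, ce, de
  2-simplices (6): abc, abd, acd, bce, bde, cde

so the chain groups are C_0 ≅ Z^5, C_1 ≅ Z^9, C_2 ≅ Z^6.

The boundary map ∂_1: C_1 → C_0 sends each edge [p,q] (with p < q) to q − p. For instance
  ∂cd = d − c.
As a 5×9 matrix over Z this has rank 4, with invariant factors (1,1,1,1).

Boundary ∂_2: C_2 → C_1 maps a triangle to the signed sum of its edges. For instance
  ∂bce = ce − be + bc,
  ∂bde = de − be + bd.
The 9×6 boundary matrix has rank 5 and Smith normal form diag(1,1,1,1,1).

Reading off H_k = ker ∂_k / im ∂_{k+1}:

  H_0: rank C_0 − rank ∂_1 = 5 − 4 = 1, and the invariant factors of ∂_1 are all 1, so H_0 ≅ Z.
  H_1: rank ker ∂_1 − rank ∂_2 = (9 − 4) − 5 = 0, and the invariant factors of ∂_2 are all 1, so H_1 ≅ 0.
  H_2: rank ker ∂_2 − rank ∂_3 = (6 − 5) − 0 = 1, and there is no ∂_3, so H_2 ≅ Z.

As a check, the Euler characteristic is 5 − 9 + 6 = 2, which agrees with 1 − 0 + 1 = 2.
(K is a triangulation of the 2-sphere S^2.)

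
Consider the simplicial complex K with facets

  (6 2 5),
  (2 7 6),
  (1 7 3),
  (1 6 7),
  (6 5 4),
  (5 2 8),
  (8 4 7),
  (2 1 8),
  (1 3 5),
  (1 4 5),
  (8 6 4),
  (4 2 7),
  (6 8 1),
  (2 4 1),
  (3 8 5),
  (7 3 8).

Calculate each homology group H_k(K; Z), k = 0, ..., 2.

Fix the vertex order 1 < 2 < 3 < 4 < 5 < 6 < 7 < 8 and write every simplex with vertices in increasing order. Then dim K = 2 and the simplices of K are:

  0-simplices (8): [1], [2], [3], [4], [5], [6], [7], [8]
  1-simplices (24): (24 of them)
  2-simplices (16): [1,2,4], [1,2,8], [1,3,5], [1,3,7], [1,4,5], [1,6,7], [1,6,8], [2,4,7], [2,5,6], [2,5,8], [2,6,7], [3,5,8], [3,7,8], [4,5,6], [4,6,8], [4,7,8]

giving chain groups C_0 ≅ Z^8, C_1 ≅ Z^24, C_2 ≅ Z^16.

Boundary ∂_1: C_1 → C_0 sends each edge [p,q] (with p < q) to q − p. For instance
  ∂[3,5] = [5] − [3].
As a 8×24 matrix over Z this has rank 7, with invariant factors (1,1,1,1,1,1,1).

∂_2: C_2 → C_1 sends each 2-simplex [p,q,r] to [q,r] − [p,r] + [p,q]. For instance
  ∂[1,2,4] = [2,4] − [1,4] + [1,2],
  ∂[1,6,8] = [6,8] − [1,8] + [1,6].
As a 24×16 matrix over Z this has rank 15, with invariant factors (1,1,1,1,1,1,1,1,1,1,1,1,1,1,1).

From H_k ≅ ker(∂_k) / im(∂_{k+1}) we obtain:

  H_0: rank C_0 − rank ∂_1 = 8 − 7 = 1, and the invariant factors of ∂_1 are all 1, so H_0 ≅ Z.
  H_1: rank ker ∂_1 − rank ∂_2 = (24 − 7) − 15 = 2, and the invariant factors of ∂_2 are all 1, so H_1 ≅ Z^2.
  H_2: rank ker ∂_2 − rank ∂_3 = (16 − 15) − 0 = 1, and there is no ∂_3, so H_2 ≅ Z.

As a check, the Euler characteristic is 8 − 24 + 16 = 0, which agrees with 1 − 2 + 1 = 0.

H_0 = Z,  H_1 = Z^2,  H_2 = Z.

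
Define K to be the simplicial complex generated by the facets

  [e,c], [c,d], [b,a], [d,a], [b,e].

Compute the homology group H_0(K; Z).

H_0 ≅ Z.

Order the vertices as a < b < c < d < e. Listing each simplex with vertices in this order, K has dimension 1 with simplices:

  0-simplices (5): a, b, c, d, e
  1-simplices (5): ab, ad, be, cd, ce

so the chain groups are C_0 ≅ Z^5, C_1 ≅ Z^5.

The boundary map ∂_1: C_1 → C_0 is given by ∂[p,q] = [q] − [p].
As a 5×5 matrix over Z this has rank 4, with invariant factors (1,1,1,1).

From H_k ≅ ker(∂_k) / im(∂_{k+1}) we obtain:

  H_0: rank C_0 − rank ∂_1 = 5 − 4 = 1, and the invariant factors of ∂_1 are all 1, so H_0 ≅ Z.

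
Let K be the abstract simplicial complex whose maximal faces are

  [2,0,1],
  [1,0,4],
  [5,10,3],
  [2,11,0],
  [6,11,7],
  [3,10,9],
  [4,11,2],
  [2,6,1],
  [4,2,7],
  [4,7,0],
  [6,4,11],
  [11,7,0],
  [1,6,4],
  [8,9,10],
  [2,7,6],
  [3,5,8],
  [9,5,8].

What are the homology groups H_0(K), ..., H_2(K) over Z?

H_0 = Z^2,  H_1 = Z × Z/2,  H_2 = 0.

We work with the vertex ordering 0 < 1 < 2 < 3 < 4 < 5 < 6 < 7 < 8 < 9 < 10 < 11. The simplices of K, each written with vertices in increasing order, are:

  0-simplices (12): [0], [1], [2], [3], [4], [5], [6], [7], [8], [9], [10], [11]
  1-simplices (28): (28 of them)
  2-simplices (17): [0,1,2], [0,1,4], [0,2,11], [0,4,7], [0,7,11], [1,2,6], [1,4,6], [2,4,7], [2,4,11], [2,6,7], [3,5,8], [3,5,10], [3,9,10], [4,6,11], [5,8,9], [6,7,11], [8,9,10]

so the chain groups are C_0 ≅ Z^12, C_1 ≅ Z^28, C_2 ≅ Z^17.

The boundary map ∂_1: C_1 → C_0 maps an edge to its endpoints' difference, ∂[p,q] = q − p. For instance
  ∂[8,10] = [10] − [8].
This gives a 12×28 integer matrix of rank 10; reducing to Smith normal form yields diagonal entries (1,1,1,1,1,1,1,1,1,1).

∂_2: C_2 → C_1 maps a triangle to the signed sum of its edges. For instance
  ∂[3,5,10] = [5,10] − [3,10] + [3,5],
  ∂[0,7,11] = [7,11] − [0,11] + [0,7].
As a 28×17 matrix over Z this has rank 17, with invariant factors (1,1,1,1,1,1,1,1,1,1,1,1,1,1,1,1,2).

Reading off H_k = ker ∂_k / im ∂_{k+1}:

  H_0: rank C_0 − rank ∂_1 = 12 − 10 = 2, and the invariant factors of ∂_1 are all 1, so H_0 = Z^2.
  H_1: rank ker ∂_1 − rank ∂_2 = (28 − 10) − 17 = 1, and ∂_2 has invariant factor 2 > 1, so H_1 = Z × Z/2.
  H_2: rank ker ∂_2 − rank ∂_3 = (17 − 17) − 0 = 0, and there is no ∂_3, so H_2 = 0.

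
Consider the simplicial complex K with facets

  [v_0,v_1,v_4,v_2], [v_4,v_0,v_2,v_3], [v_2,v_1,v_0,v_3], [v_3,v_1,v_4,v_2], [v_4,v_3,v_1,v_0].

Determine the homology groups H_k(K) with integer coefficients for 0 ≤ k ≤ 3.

Take the total order v_0 < v_1 < v_2 < v_3 < v_4 on the vertex set. Then K (dimension 3) consists of the simplices:

  0-simplices (5): [v_0], [v_1], [v_2], [v_3], [v_4]
  1-simplices (10): [v_0,v_1], [v_0,v_2], [v_0,v_3], [v_0,v_4], [v_1,v_2], [v_1,v_3], [v_1,v_4], [v_2,v_3], [v_2,v_4], [v_3,v_4]
  2-simplices (10): [v_0,v_1,v_2], [v_0,v_1,v_3], [v_0,v_1,v_4], [v_0,v_2,v_3], [v_0,v_2,v_4], [v_0,v_3,v_4], [v_1,v_2,v_3], [v_1,v_2,v_4], [v_1,v_3,v_4], [v_2,v_3,v_4]
  3-simplices (5): [v_0,v_1,v_2,v_3], [v_0,v_1,v_2,v_4], [v_0,v_1,v_3,v_4], [v_0,v_2,v_3,v_4], [v_1,v_2,v_3,v_4]

Hence C_0 ≅ Z^5, C_1 ≅ Z^10, C_2 ≅ Z^10, C_3 ≅ Z^5.

Boundary ∂_1: C_1 → C_0 is given by ∂[p,q] = [q] − [p]. For instance
  ∂[v_2,v_3] = [v_3] − [v_2].
The 5×10 boundary matrix has rank 4 and Smith normal form diag(1,1,1,1).

The boundary map ∂_2: C_2 → C_1 acts by ∂[p,q,r] = [q,r] − [p,r] + [p,q]. For instance
  ∂[v_2,v_3,v_4] = [v_3,v_4] − [v_2,v_4] + [v_2,v_3],
  ∂[v_0,v_3,v_4] = [v_3,v_4] − [v_0,v_4] + [v_0,v_3].
The resulting 10×10 matrix has rank 6, and its Smith normal form has invariant factors (1,1,1,1,1,1).

∂_3: C_3 → C_2 sends each 3-simplex σ to the alternating sum Σ_i (−1)^i (σ with its i-th vertex removed). For instance
  ∂[v_0,v_1,v_2,v_4] = [v_1,v_2,v_4] − [v_0,v_2,v_4] + [v_0,v_1,v_4] − [v_0,v_1,v_2],
  ∂[v_1,v_2,v_3,v_4] = [v_2,v_3,v_4] − [v_1,v_3,v_4] + [v_1,v_2,v_4] − [v_1,v_2,v_3].
The resulting 10×5 matrix has rank 4, and its Smith normal form has invariant factors (1,1,1,1).

Computing H_k = (kernel of ∂_k) / (image of ∂_{k+1}):

  H_0: rank C_0 − rank ∂_1 = 5 − 4 = 1, and the invariant factors of ∂_1 are all 1, so H_0 = Z.
  H_1: rank ker ∂_1 − rank ∂_2 = (10 − 4) − 6 = 0, and the invariant factors of ∂_2 are all 1, so H_1 = 0.
  H_2: rank ker ∂_2 − rank ∂_3 = (10 − 6) − 4 = 0, and the invariant factors of ∂_3 are all 1, so H_2 = 0.
  H_3: rank ker ∂_3 − rank ∂_4 = (5 − 4) − 0 = 1, and there is no ∂_4, so H_3 = Z.

As a check, the Euler characteristic is 5 − 10 + 10 − 5 = 0, which agrees with 1 − 0 + 0 − 1 = 0.
(K is a triangulation of the 3-sphere S^3.)

H_0 ≅ Z,  H_1 = 0,  H_2 = 0,  H_3 ≅ Z.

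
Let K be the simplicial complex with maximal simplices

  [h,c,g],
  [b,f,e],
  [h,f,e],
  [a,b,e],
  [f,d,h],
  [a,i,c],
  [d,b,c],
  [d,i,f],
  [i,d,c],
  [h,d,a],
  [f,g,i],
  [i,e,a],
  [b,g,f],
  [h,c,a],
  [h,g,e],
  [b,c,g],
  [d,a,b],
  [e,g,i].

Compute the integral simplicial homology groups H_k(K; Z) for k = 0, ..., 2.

Fix the vertex order a < b < c < d < e < f < g < h < i and write every simplex with vertices in increasing order. Then dim K = 2 and the simplices of K are:

  0-simplices (9): a, b, c, d, e, f, g, h, i
  1-simplices (27): ab, ac, ad, ae, ah, ai, bc, bd, be, bf, bg, cd, cg, ch, ci, df, dh, di, ef, eg, eh, ei, fg, fh, fi, gh, gi
  2-simplices (18): abd, abe, ach, aci, adh, aei, bcd, bcg, bef, bfg, cdi, cgh, dfh, dfi, efh, egh, egi, fgi

Hence C_0 ≅ Z^9, C_1 ≅ Z^27, C_2 ≅ Z^18.

Boundary ∂_1: C_1 → C_0 sends each edge [p,q] (with p < q) to q − p. For instance
  ∂ef = f − e.
This gives a 9×27 integer matrix of rank 8; reducing to Smith normal form yields diagonal entries (1,1,1,1,1,1,1,1).

∂_2: C_2 → C_1 maps a triangle to the signed sum of its edges. For instance
  ∂fgi = gi − fi + fg,
  ∂cgh = gh − ch + cg.
The resulting 27×18 matrix has rank 18, and its Smith normal form has invariant factors (1,1,1,1,1,1,1,1,1,1,1,1,1,1,1,1,1,2).

From H_k ≅ ker(∂_k) / im(∂_{k+1}) we obtain:

  H_0: rank C_0 − rank ∂_1 = 9 − 8 = 1, and the invariant factors of ∂_1 are all 1, so H_0 ≅ Z.
  H_1: rank ker ∂_1 − rank ∂_2 = (27 − 8) − 18 = 1, and ∂_2 has invariant factor 2 > 1, so H_1 ≅ Z ⊕ Z/2.
  H_2: rank ker ∂_2 − rank ∂_3 = (18 − 18) − 0 = 0, and there is no ∂_3, so H_2 ≅ 0.

H_0 = Z,  H_1 = Z ⊕ Z/2,  H_2 = 0.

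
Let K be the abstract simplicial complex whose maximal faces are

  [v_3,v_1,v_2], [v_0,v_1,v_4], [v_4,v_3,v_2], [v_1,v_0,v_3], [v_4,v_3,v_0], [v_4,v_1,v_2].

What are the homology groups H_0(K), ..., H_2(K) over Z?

H_0 ≅ Z,  H_1 = 0,  H_2 ≅ Z.

We work with the vertex ordering v_0 < v_1 < v_2 < v_3 < v_4. The simplices of K, each written with vertices in increasing order, are:

  0-simplices (5): [v_0], [v_1], [v_2], [v_3], [v_4]
  1-simplices (9): [v_0,v_1], [v_0,v_3], [v_0,v_4], [v_1,v_2], [v_1,v_3], [v_1,v_4], [v_2,v_3], [v_2,v_4], [v_3,v_4]
  2-simplices (6): [v_0,v_1,v_3], [v_0,v_1,v_4], [v_0,v_3,v_4], [v_1,v_2,v_3], [v_1,v_2,v_4], [v_2,v_3,v_4]

giving chain groups C_0 ≅ Z^5, C_1 ≅ Z^9, C_2 ≅ Z^6.

∂_1: C_1 → C_0 maps an edge to its endpoints' difference, ∂[p,q] = q − p. For instance
  ∂[v_1,v_4] = [v_4] − [v_1].
The 5×9 boundary matrix has rank 4 and Smith normal form diag(1,1,1,1).

∂_2: C_2 → C_1 sends each 2-simplex [p,q,r] to [q,r] − [p,r] + [p,q]. For instance
  ∂[v_1,v_2,v_3] = [v_2,v_3] − [v_1,v_3] + [v_1,v_2],
  ∂[v_0,v_1,v_4] = [v_1,v_4] − [v_0,v_4] + [v_0,v_1].
The 9×6 boundary matrix has rank 5 and Smith normal form diag(1,1,1,1,1).

Computing H_k = (kernel of ∂_k) / (image of ∂_{k+1}):

  H_0: rank C_0 − rank ∂_1 = 5 − 4 = 1, and the invariant factors of ∂_1 are all 1, so H_0 ≅ Z.
  H_1: rank ker ∂_1 − rank ∂_2 = (9 − 4) − 5 = 0, and the invariant factors of ∂_2 are all 1, so H_1 ≅ 0.
  H_2: rank ker ∂_2 − rank ∂_3 = (6 − 5) − 0 = 1, and there is no ∂_3, so H_2 ≅ Z.

As a check, the Euler characteristic is 5 − 9 + 6 = 2, which agrees with 1 − 0 + 1 = 2.
(K is a triangulation of the 2-sphere S^2.)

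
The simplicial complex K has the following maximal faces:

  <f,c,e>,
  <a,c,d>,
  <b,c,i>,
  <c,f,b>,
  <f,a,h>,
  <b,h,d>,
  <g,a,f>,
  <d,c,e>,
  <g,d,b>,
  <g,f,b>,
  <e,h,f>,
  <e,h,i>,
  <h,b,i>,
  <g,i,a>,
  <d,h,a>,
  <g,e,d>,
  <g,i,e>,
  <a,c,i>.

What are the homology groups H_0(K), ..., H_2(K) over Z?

Order the vertices as a < b < c < d < e < f < g < h < i. Listing each simplex with vertices in this order, K has dimension 2 with simplices:

  0-simplices (9): a, b, c, d, e, f, g, h, i
  1-simplices (27): ac, ad, af, ag, ah, ai, bc, bd, bf, bg, bh, bi, cd, ce, cf, ci, de, dg, dh, ef, eg, eh, ei, fg, fh, gi, hi
  2-simplices (18): acd, aci, adh, afg, afh, agi, bcf, bci, bdg, bdh, bfg, bhi, cde, cef, deg, efh, egi, ehi

so the chain groups are C_0 ≅ Z^9, C_1 ≅ Z^27, C_2 ≅ Z^18.

The boundary map ∂_1: C_1 → C_0 sends each edge [p,q] (with p < q) to q − p.
This gives a 9×27 integer matrix of rank 8; reducing to Smith normal form yields diagonal entries (1,1,1,1,1,1,1,1).

Boundary ∂_2: C_2 → C_1 maps a triangle to the signed sum of its edges. For instance
  ∂bci = ci − bi + bc,
  ∂cde = de − ce + cd.
As a 27×18 matrix over Z this has rank 17, with invariant factors (1,1,1,1,1,1,1,1,1,1,1,1,1,1,1,1,1).

From H_k ≅ ker(∂_k) / im(∂_{k+1}) we obtain:

  H_0: rank C_0 − rank ∂_1 = 9 − 8 = 1, and the invariant factors of ∂_1 are all 1, so H_0 = Z.
  H_1: rank ker ∂_1 − rank ∂_2 = (27 − 8) − 17 = 2, and the invariant factors of ∂_2 are all 1, so H_1 = Z^2.
  H_2: rank ker ∂_2 − rank ∂_3 = (18 − 17) − 0 = 1, and there is no ∂_3, so H_2 = Z.

H_0 ≅ Z,  H_1 ≅ Z^2,  H_2 ≅ Z.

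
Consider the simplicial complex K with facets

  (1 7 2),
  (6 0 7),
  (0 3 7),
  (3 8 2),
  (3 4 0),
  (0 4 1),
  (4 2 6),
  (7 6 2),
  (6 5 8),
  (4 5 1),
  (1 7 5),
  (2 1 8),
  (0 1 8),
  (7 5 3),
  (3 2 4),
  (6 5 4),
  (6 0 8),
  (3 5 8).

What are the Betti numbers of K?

b_0 = 1, b_1 = 2, b_2 = 1.

Order the vertices as 0 < 1 < 2 < 3 < 4 < 5 < 6 < 7 < 8. Listing each simplex with vertices in this order, K has dimension 2 with simplices:

  0-simplices (9): [0], [1], [2], [3], [4], [5], [6], [7], [8]
  1-simplices (27): (27 of them)
  2-simplices (18): [0,1,4], [0,1,8], [0,3,4], [0,3,7], [0,6,7], [0,6,8], [1,2,7], [1,2,8], [1,4,5], [1,5,7], [2,3,4], [2,3,8], [2,4,6], [2,6,7], [3,5,7], [3,5,8], [4,5,6], [5,6,8]

Hence C_0 ≅ Z^9, C_1 ≅ Z^27, C_2 ≅ Z^18.

The boundary map ∂_1: C_1 → C_0 sends each edge [p,q] (with p < q) to q − p.
As a 9×27 matrix over Z this has rank 8, with invariant factors (1,1,1,1,1,1,1,1).

∂_2: C_2 → C_1 acts by ∂[p,q,r] = [q,r] − [p,r] + [p,q]. For instance
  ∂[0,6,8] = [6,8] − [0,8] + [0,6],
  ∂[1,2,7] = [2,7] − [1,7] + [1,2].
The 27×18 boundary matrix has rank 17 and Smith normal form diag(1,1,1,1,1,1,1,1,1,1,1,1,1,1,1,1,1).

From H_k ≅ ker(∂_k) / im(∂_{k+1}) we obtain:

  H_0: rank C_0 − rank ∂_1 = 9 − 8 = 1, and the invariant factors of ∂_1 are all 1, so H_0 ≅ Z.
  H_1: rank ker ∂_1 − rank ∂_2 = (27 − 8) − 17 = 2, and the invariant factors of ∂_2 are all 1, so H_1 ≅ Z^2.
  H_2: rank ker ∂_2 − rank ∂_3 = (18 − 17) − 0 = 1, and there is no ∂_3, so H_2 ≅ Z.

As a check, the Euler characteristic is 9 − 27 + 18 = 0, which agrees with 1 − 2 + 1 = 0.
(K is a triangulation of the torus T^2.)

Hence the Betti numbers are b_0 = 1, b_1 = 2, b_2 = 1.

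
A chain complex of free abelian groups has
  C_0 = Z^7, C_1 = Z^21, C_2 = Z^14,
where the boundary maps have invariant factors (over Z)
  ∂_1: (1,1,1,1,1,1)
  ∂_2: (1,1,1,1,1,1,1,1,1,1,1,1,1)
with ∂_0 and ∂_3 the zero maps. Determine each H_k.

H_0: b_0 = 7 − 0 − 6 = 1; torsion from ∂_1 factors > 1: none. So H_0 ≅ Z.
H_1: b_1 = 21 − 6 − 13 = 2; torsion from ∂_2 factors > 1: none. So H_1 ≅ Z^2.
H_2: b_2 = 14 − 13 − 0 = 1; torsion from ∂_3 factors > 1: none. So H_2 ≅ Z.

H_0 ≅ Z,  H_1 ≅ Z^2,  H_2 ≅ Z.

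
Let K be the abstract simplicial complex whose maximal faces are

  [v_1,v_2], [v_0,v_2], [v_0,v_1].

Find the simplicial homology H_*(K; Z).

H_0 = Z,  H_1 = Z.

We work with the vertex ordering v_0 < v_1 < v_2. The simplices of K, each written with vertices in increasing order, are:

  0-simplices (3): [v_0], [v_1], [v_2]
  1-simplices (3): [v_0,v_1], [v_0,v_2], [v_1,v_2]

Hence C_0 ≅ Z^3, C_1 ≅ Z^3.

Boundary ∂_1: C_1 → C_0 is given by ∂[p,q] = [q] − [p].
This gives a 3×3 integer matrix of rank 2; reducing to Smith normal form yields diagonal entries (1,1).

Reading off H_k = ker ∂_k / im ∂_{k+1}:

  H_0: rank C_0 − rank ∂_1 = 3 − 2 = 1, and the invariant factors of ∂_1 are all 1, so H_0 ≅ Z.
  H_1: rank ker ∂_1 − rank ∂_2 = (3 − 2) − 0 = 1, and there is no ∂_2, so H_1 ≅ Z.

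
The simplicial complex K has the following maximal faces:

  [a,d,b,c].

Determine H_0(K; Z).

Fix the vertex order a < b < c < d and write every simplex with vertices in increasing order. Then dim K = 3 and the simplices of K are:

  0-simplices (4): a, b, c, d
  1-simplices (6): ab, ac, ad, bc, bd, cd
  2-simplices (4): abc, abd, acd, bcd
  3-simplices (1): abcd

so the chain groups are C_0 ≅ Z^4, C_1 ≅ Z^6, C_2 ≅ Z^4, C_3 ≅ Z^1.

The boundary map ∂_1: C_1 → C_0 is given by ∂[p,q] = [q] − [p]. For instance
  ∂ac = c − a.
The 4×6 boundary matrix has rank 3 and Smith normal form diag(1,1,1).

The boundary map ∂_2: C_2 → C_1 acts by ∂[p,q,r] = [q,r] − [p,r] + [p,q]. For instance
  ∂abd = bd − ad + ab,
  ∂abc = bc − ac + ab.
This gives a 6×4 integer matrix of rank 3; reducing to Smith normal form yields diagonal entries (1,1,1).

The boundary map ∂_3: C_3 → C_2 sends each 3-simplex σ to the alternating sum Σ_i (−1)^i (σ with its i-th vertex removed). For instance
  ∂abcd = bcd − acd + abd − abc.
As a 4×1 matrix over Z this has rank 1, with invariant factors (1).

Reading off H_k = ker ∂_k / im ∂_{k+1}:

  H_0: rank C_0 − rank ∂_1 = 4 − 3 = 1, and the invariant factors of ∂_1 are all 1, so H_0 ≅ Z.

H_0 ≅ Z.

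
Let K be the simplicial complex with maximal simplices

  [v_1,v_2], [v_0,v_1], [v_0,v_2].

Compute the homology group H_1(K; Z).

H_1 = Z.

Order the vertices as v_0 < v_1 < v_2. Listing each simplex with vertices in this order, K has dimension 1 with simplices:

  0-simplices (3): [v_0], [v_1], [v_2]
  1-simplices (3): [v_0,v_1], [v_0,v_2], [v_1,v_2]

giving chain groups C_0 ≅ Z^3, C_1 ≅ Z^3.

Boundary ∂_1: C_1 → C_0 maps an edge to its endpoints' difference, ∂[p,q] = q − p. For instance
  ∂[v_1,v_2] = [v_2] − [v_1].
The 3×3 boundary matrix has rank 2 and Smith normal form diag(1,1).

From H_k ≅ ker(∂_k) / im(∂_{k+1}) we obtain:

  H_1: rank ker ∂_1 − rank ∂_2 = (3 − 2) − 0 = 1, and there is no ∂_2, so H_1 ≅ Z.

(K is a triangulation of the circle S^1.)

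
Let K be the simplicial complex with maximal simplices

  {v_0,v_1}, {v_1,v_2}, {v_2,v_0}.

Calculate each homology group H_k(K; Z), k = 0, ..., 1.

H_0 ≅ Z,  H_1 ≅ Z.

We work with the vertex ordering v_0 < v_1 < v_2. The simplices of K, each written with vertices in increasing order, are:

  0-simplices (3): [v_0], [v_1], [v_2]
  1-simplices (3): [v_0,v_1], [v_0,v_2], [v_1,v_2]

Hence C_0 ≅ Z^3, C_1 ≅ Z^3.

∂_1: C_1 → C_0 sends each edge [p,q] (with p < q) to q − p. For instance
  ∂[v_1,v_2] = [v_2] − [v_1].
As a 3×3 matrix over Z this has rank 2, with invariant factors (1,1).

From H_k ≅ ker(∂_k) / im(∂_{k+1}) we obtain:

  H_0: rank C_0 − rank ∂_1 = 3 − 2 = 1, and the invariant factors of ∂_1 are all 1, so H_0 = Z.
  H_1: rank ker ∂_1 − rank ∂_2 = (3 − 2) − 0 = 1, and there is no ∂_2, so H_1 = Z.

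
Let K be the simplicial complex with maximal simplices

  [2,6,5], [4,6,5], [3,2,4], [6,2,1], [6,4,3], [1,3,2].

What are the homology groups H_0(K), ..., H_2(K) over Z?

We work with the vertex ordering 1 < 2 < 3 < 4 < 5 < 6. The simplices of K, each written with vertices in increasing order, are:

  0-simplices (6): [1], [2], [3], [4], [5], [6]
  1-simplices (12): [1,2], [1,3], [1,6], [2,3], [2,4], [2,5], [2,6], [3,4], [3,6], [4,5], [4,6], [5,6]
  2-simplices (6): [1,2,3], [1,2,6], [2,3,4], [2,5,6], [3,4,6], [4,5,6]

giving chain groups C_0 ≅ Z^6, C_1 ≅ Z^12, C_2 ≅ Z^6.

The boundary map ∂_1: C_1 → C_0 maps an edge to its endpoints' difference, ∂[p,q] = q − p.
The 6×12 boundary matrix has rank 5 and Smith normal form diag(1,1,1,1,1).

The boundary map ∂_2: C_2 → C_1 sends each 2-simplex [p,q,r] to [q,r] − [p,r] + [p,q]. For instance
  ∂[3,4,6] = [4,6] − [3,6] + [3,4],
  ∂[2,5,6] = [5,6] − [2,6] + [2,5].
This gives a 12×6 integer matrix of rank 6; reducing to Smith normal form yields diagonal entries (1,1,1,1,1,1).

Reading off H_k = ker ∂_k / im ∂_{k+1}:

  H_0: rank C_0 − rank ∂_1 = 6 − 5 = 1, and the invariant factors of ∂_1 are all 1, so H_0 = Z.
  H_1: rank ker ∂_1 − rank ∂_2 = (12 − 5) − 6 = 1, and the invariant factors of ∂_2 are all 1, so H_1 = Z.
  H_2: rank ker ∂_2 − rank ∂_3 = (6 − 6) − 0 = 0, and there is no ∂_3, so H_2 = 0.

As a check, the Euler characteristic is 6 − 12 + 6 = 0, which agrees with 1 − 1 + 0 = 0.

H_0 ≅ Z,  H_1 ≅ Z,  H_2 = 0.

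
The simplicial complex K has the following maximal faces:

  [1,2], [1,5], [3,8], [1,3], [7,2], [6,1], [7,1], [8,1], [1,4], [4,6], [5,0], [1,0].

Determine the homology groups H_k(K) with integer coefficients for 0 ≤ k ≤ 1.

We work with the vertex ordering 0 < 1 < 2 < 3 < 4 < 5 < 6 < 7 < 8. The simplices of K, each written with vertices in increasing order, are:

  0-simplices (9): [0], [1], [2], [3], [4], [5], [6], [7], [8]
  1-simplices (12): [0,1], [0,5], [1,2], [1,3], [1,4], [1,5], [1,6], [1,7], [1,8], [2,7], [3,8], [4,6]

Hence C_0 ≅ Z^9, C_1 ≅ Z^12.

The boundary map ∂_1: C_1 → C_0 maps an edge to its endpoints' difference, ∂[p,q] = q − p.
The resulting 9×12 matrix has rank 8, and its Smith normal form has invariant factors (1,1,1,1,1,1,1,1).

Reading off H_k = ker ∂_k / im ∂_{k+1}:

  H_0: rank C_0 − rank ∂_1 = 9 − 8 = 1, and the invariant factors of ∂_1 are all 1, so H_0 ≅ Z.
  H_1: rank ker ∂_1 − rank ∂_2 = (12 − 8) − 0 = 4, and there is no ∂_2, so H_1 ≅ Z^4.

H_0 ≅ Z,  H_1 ≅ Z^4.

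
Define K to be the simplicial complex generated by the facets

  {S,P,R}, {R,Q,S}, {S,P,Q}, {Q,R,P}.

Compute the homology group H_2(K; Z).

Fix the vertex order P < Q < R < S and write every simplex with vertices in increasing order. Then dim K = 2 and the simplices of K are:

  0-simplices (4): P, Q, R, S
  1-simplices (6): PQ, PR, PS, QR, QS, RS
  2-simplices (4): PQR, PQS, PRS, QRS

Hence C_0 ≅ Z^4, C_1 ≅ Z^6, C_2 ≅ Z^4.

∂_1: C_1 → C_0 is given by ∂[p,q] = [q] − [p].
The 4×6 boundary matrix has rank 3 and Smith normal form diag(1,1,1).

The boundary map ∂_2: C_2 → C_1 acts by ∂[p,q,r] = [q,r] − [p,r] + [p,q]. For instance
  ∂PQR = QR − PR + PQ,
  ∂PRS = RS − PS + PR.
The resulting 6×4 matrix has rank 3, and its Smith normal form has invariant factors (1,1,1).

Now H_k = ker ∂_k / im ∂_{k+1}, so:

  H_2: rank ker ∂_2 − rank ∂_3 = (4 − 3) − 0 = 1, and there is no ∂_3, so H_2 ≅ Z.

(K is a triangulation of the 2-sphere S^2.)

H_2 ≅ Z.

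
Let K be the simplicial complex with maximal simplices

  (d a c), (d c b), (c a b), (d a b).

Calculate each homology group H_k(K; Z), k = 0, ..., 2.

H_0 ≅ Z,  H_1 = 0,  H_2 ≅ Z.

K has 4 vertices, 6 edges, 4 triangles.
rank ∂_0 = 0, rank ∂_1 = 3 ⇒ b_0 = 4 − 0 − 3 = 1; all invariant factors of ∂_1 are 1 so no torsion. So H_0 = Z.
rank ∂_1 = 3, rank ∂_2 = 3 ⇒ b_1 = 6 − 3 − 3 = 0; all invariant factors of ∂_2 are 1 so no torsion. So H_1 = 0.
rank ∂_2 = 3, rank ∂_3 = 0 ⇒ b_2 = 4 − 3 − 0 = 1. So H_2 = Z.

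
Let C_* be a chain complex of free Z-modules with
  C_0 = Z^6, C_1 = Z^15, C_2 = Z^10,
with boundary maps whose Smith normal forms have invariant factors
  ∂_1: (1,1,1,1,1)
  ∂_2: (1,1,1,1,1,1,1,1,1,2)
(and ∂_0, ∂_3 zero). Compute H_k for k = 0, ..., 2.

H_0 = Z,  H_1 = Z/2,  H_2 = 0.

H_0: b_0 = 6 − 0 − 5 = 1; torsion from ∂_1 factors > 1: none. So H_0 = Z.
H_1: b_1 = 15 − 5 − 10 = 0; torsion from ∂_2 factors > 1: [2]. So H_1 = Z/2.
H_2: b_2 = 10 − 10 − 0 = 0; torsion from ∂_3 factors > 1: none. So H_2 = 0.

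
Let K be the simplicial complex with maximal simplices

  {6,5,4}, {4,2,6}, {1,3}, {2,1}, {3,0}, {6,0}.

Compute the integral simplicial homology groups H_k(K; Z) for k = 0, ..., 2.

Fix the vertex order 0 < 1 < 2 < 3 < 4 < 5 < 6 and write every simplex with vertices in increasing order. Then dim K = 2 and the simplices of K are:

  0-simplices (7): [0], [1], [2], [3], [4], [5], [6]
  1-simplices (9): [0,3], [0,6], [1,2], [1,3], [2,4], [2,6], [4,5], [4,6], [5,6]
  2-simplices (2): [2,4,6], [4,5,6]

giving chain groups C_0 ≅ Z^7, C_1 ≅ Z^9, C_2 ≅ Z^2.

∂_1: C_1 → C_0 maps an edge to its endpoints' difference, ∂[p,q] = q − p. For instance
  ∂[0,3] = [3] − [0].
This gives a 7×9 integer matrix of rank 6; reducing to Smith normal form yields diagonal entries (1,1,1,1,1,1).

∂_2: C_2 → C_1 sends each 2-simplex [p,q,r] to [q,r] − [p,r] + [p,q]. For instance
  ∂[2,4,6] = [4,6] − [2,6] + [2,4],
  ∂[4,5,6] = [5,6] − [4,6] + [4,5].
As a 9×2 matrix over Z this has rank 2, with invariant factors (1,1).

Now H_k = ker ∂_k / im ∂_{k+1}, so:

  H_0: rank C_0 − rank ∂_1 = 7 − 6 = 1, and the invariant factors of ∂_1 are all 1, so H_0 = Z.
  H_1: rank ker ∂_1 − rank ∂_2 = (9 − 6) − 2 = 1, and the invariant factors of ∂_2 are all 1, so H_1 = Z.
  H_2: rank ker ∂_2 − rank ∂_3 = (2 − 2) − 0 = 0, and there is no ∂_3, so H_2 = 0.

H_0 ≅ Z,  H_1 ≅ Z,  H_2 = 0.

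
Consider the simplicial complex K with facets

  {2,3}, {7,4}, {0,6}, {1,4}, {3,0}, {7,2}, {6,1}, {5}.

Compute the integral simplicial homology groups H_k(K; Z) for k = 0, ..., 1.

Fix the vertex order 0 < 1 < 2 < 3 < 4 < 5 < 6 < 7 and write every simplex with vertices in increasing order. Then dim K = 1 and the simplices of K are:

  0-simplices (8): [0], [1], [2], [3], [4], [5], [6], [7]
  1-simplices (7): [0,3], [0,6], [1,4], [1,6], [2,3], [2,7], [4,7]

Hence C_0 ≅ Z^8, C_1 ≅ Z^7.

The boundary map ∂_1: C_1 → C_0 maps an edge to its endpoints' difference, ∂[p,q] = q − p. For instance
  ∂[0,3] = [3] − [0].
As a 8×7 matrix over Z this has rank 6, with invariant factors (1,1,1,1,1,1).

Reading off H_k = ker ∂_k / im ∂_{k+1}:

  H_0: rank C_0 − rank ∂_1 = 8 − 6 = 2, and the invariant factors of ∂_1 are all 1, so H_0 = Z^2.
  H_1: rank ker ∂_1 − rank ∂_2 = (7 − 6) − 0 = 1, and there is no ∂_2, so H_1 = Z.

H_0 = Z^2,  H_1 = Z.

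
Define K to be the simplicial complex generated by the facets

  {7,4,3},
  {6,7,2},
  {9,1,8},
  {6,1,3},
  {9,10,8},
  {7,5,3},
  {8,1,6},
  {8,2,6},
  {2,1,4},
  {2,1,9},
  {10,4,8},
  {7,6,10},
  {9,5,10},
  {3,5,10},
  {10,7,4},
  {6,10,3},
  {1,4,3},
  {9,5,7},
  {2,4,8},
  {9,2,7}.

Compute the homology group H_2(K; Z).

Order the vertices as 1 < 2 < 3 < 4 < 5 < 6 < 7 < 8 < 9 < 10. Listing each simplex with vertices in this order, K has dimension 2 with simplices:

  0-simplices (10): [1], [2], [3], [4], [5], [6], [7], [8], [9], [10]
  1-simplices (30): (30 of them)
  2-simplices (20): (20 of them)

Hence C_0 ≅ Z^10, C_1 ≅ Z^30, C_2 ≅ Z^20.

∂_1: C_1 → C_0 is given by ∂[p,q] = [q] − [p]. For instance
  ∂[9,10] = [10] − [9].
The 10×30 boundary matrix has rank 9 and Smith normal form diag(1,1,1,1,1,1,1,1,1).

∂_2: C_2 → C_1 acts by ∂[p,q,r] = [q,r] − [p,r] + [p,q]. For instance
  ∂[3,5,7] = [5,7] − [3,7] + [3,5],
  ∂[6,7,10] = [7,10] − [6,10] + [6,7].
As a 30×20 matrix over Z this has rank 20, with invariant factors (1,1,1,1,1,1,1,1,1,1,1,1,1,1,1,1,1,1,1,2).

Now H_k = ker ∂_k / im ∂_{k+1}, so:

  H_2: rank ker ∂_2 − rank ∂_3 = (20 − 20) − 0 = 0, and there is no ∂_3, so H_2 = 0.

(K is a triangulation of the Klein bottle.)

H_2 ≅ 0.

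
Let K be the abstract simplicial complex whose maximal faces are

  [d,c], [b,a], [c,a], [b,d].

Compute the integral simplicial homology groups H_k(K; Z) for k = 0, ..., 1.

H_0 ≅ Z,  H_1 ≅ Z.

Take the total order a < b < c < d on the vertex set. Then K (dimension 1) consists of the simplices:

  0-simplices (4): a, b, c, d
  1-simplices (4): ab, ac, bd, cd

giving chain groups C_0 ≅ Z^4, C_1 ≅ Z^4.

The boundary map ∂_1: C_1 → C_0 sends each edge [p,q] (with p < q) to q − p.
As a 4×4 matrix over Z this has rank 3, with invariant factors (1,1,1).

Now H_k = ker ∂_k / im ∂_{k+1}, so:

  H_0: rank C_0 − rank ∂_1 = 4 − 3 = 1, and the invariant factors of ∂_1 are all 1, so H_0 = Z.
  H_1: rank ker ∂_1 − rank ∂_2 = (4 − 3) − 0 = 1, and there is no ∂_2, so H_1 = Z.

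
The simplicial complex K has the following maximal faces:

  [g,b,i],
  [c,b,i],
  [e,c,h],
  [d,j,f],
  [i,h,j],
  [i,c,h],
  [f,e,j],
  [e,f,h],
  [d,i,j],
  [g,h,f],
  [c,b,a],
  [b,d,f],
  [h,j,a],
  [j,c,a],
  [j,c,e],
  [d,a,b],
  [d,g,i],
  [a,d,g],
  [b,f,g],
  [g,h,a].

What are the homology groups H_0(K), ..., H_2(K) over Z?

H_0 = Z,  H_1 = Z ⊕ Z/2Z,  H_2 = 0.

We work with the vertex ordering a < b < c < d < e < f < g < h < i < j. The simplices of K, each written with vertices in increasing order, are:

  0-simplices (10): a, b, c, d, e, f, g, h, i, j
  1-simplices (30): ab, ac, ad, ag, ah, aj, bc, bd, bf, bg, bi, ce, ch, ci, cj, df, dg, di, dj, ef, eh, ej, fg, fh, fj, gh, gi, hi, hj, ij
  2-simplices (20): abc, abd, acj, adg, agh, ahj, bci, bdf, bfg, bgi, ceh, cej, chi, dfj, dgi, dij, efh, efj, fgh, hij

so the chain groups are C_0 ≅ Z^10, C_1 ≅ Z^30, C_2 ≅ Z^20.

The boundary map ∂_1: C_1 → C_0 maps an edge to its endpoints' difference, ∂[p,q] = q − p.
The 10×30 boundary matrix has rank 9 and Smith normal form diag(1,1,1,1,1,1,1,1,1).

∂_2: C_2 → C_1 acts by ∂[p,q,r] = [q,r] − [p,r] + [p,q]. For instance
  ∂fgh = gh − fh + fg,
  ∂efh = fh − eh + ef.
The 30×20 boundary matrix has rank 20 and Smith normal form diag(1,1,1,1,1,1,1,1,1,1,1,1,1,1,1,1,1,1,1,2).

From H_k ≅ ker(∂_k) / im(∂_{k+1}) we obtain:

  H_0: rank C_0 − rank ∂_1 = 10 − 9 = 1, and the invariant factors of ∂_1 are all 1, so H_0 = Z.
  H_1: rank ker ∂_1 − rank ∂_2 = (30 − 9) − 20 = 1, and ∂_2 has invariant factor 2 > 1, so H_1 = Z ⊕ Z/2Z.
  H_2: rank ker ∂_2 − rank ∂_3 = (20 − 20) − 0 = 0, and there is no ∂_3, so H_2 = 0.

(K is a triangulation of the Klein bottle.)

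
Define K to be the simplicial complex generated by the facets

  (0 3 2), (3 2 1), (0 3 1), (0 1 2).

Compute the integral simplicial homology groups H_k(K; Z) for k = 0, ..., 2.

We work with the vertex ordering 0 < 1 < 2 < 3. The simplices of K, each written with vertices in increasing order, are:

  0-simplices (4): [0], [1], [2], [3]
  1-simplices (6): [0,1], [0,2], [0,3], [1,2], [1,3], [2,3]
  2-simplices (4): [0,1,2], [0,1,3], [0,2,3], [1,2,3]

Hence C_0 ≅ Z^4, C_1 ≅ Z^6, C_2 ≅ Z^4.

Boundary ∂_1: C_1 → C_0 sends each edge [p,q] (with p < q) to q − p. For instance
  ∂[0,3] = [3] − [0].
As a 4×6 matrix over Z this has rank 3, with invariant factors (1,1,1).

∂_2: C_2 → C_1 sends each 2-simplex [p,q,r] to [q,r] − [p,r] + [p,q]. For instance
  ∂[0,2,3] = [2,3] − [0,3] + [0,2],
  ∂[0,1,3] = [1,3] − [0,3] + [0,1].
As a 6×4 matrix over Z this has rank 3, with invariant factors (1,1,1).

Computing H_k = (kernel of ∂_k) / (image of ∂_{k+1}):

  H_0: rank C_0 − rank ∂_1 = 4 − 3 = 1, and the invariant factors of ∂_1 are all 1, so H_0 ≅ Z.
  H_1: rank ker ∂_1 − rank ∂_2 = (6 − 3) − 3 = 0, and the invariant factors of ∂_2 are all 1, so H_1 ≅ 0.
  H_2: rank ker ∂_2 − rank ∂_3 = (4 − 3) − 0 = 1, and there is no ∂_3, so H_2 ≅ Z.

H_0 = Z,  H_1 = 0,  H_2 = Z.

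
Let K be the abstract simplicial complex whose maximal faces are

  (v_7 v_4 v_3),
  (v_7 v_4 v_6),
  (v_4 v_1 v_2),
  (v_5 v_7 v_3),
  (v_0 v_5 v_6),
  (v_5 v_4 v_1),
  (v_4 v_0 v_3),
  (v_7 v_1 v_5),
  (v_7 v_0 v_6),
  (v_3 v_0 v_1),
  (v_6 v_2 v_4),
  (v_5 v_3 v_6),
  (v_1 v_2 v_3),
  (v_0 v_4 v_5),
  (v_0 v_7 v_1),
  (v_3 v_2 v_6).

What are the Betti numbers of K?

Order the vertices as v_0 < v_1 < v_2 < v_3 < v_4 < v_5 < v_6 < v_7. Listing each simplex with vertices in this order, K has dimension 2 with simplices:

  0-simplices (8): [v_0], [v_1], [v_2], [v_3], [v_4], [v_5], [v_6], [v_7]
  1-simplices (24): (24 of them)
  2-simplices (16): (16 of them)

giving chain groups C_0 ≅ Z^8, C_1 ≅ Z^24, C_2 ≅ Z^16.

The boundary map ∂_1: C_1 → C_0 is given by ∂[p,q] = [q] − [p]. For instance
  ∂[v_4,v_6] = [v_6] − [v_4].
As a 8×24 matrix over Z this has rank 7, with invariant factors (1,1,1,1,1,1,1).

Boundary ∂_2: C_2 → C_1 sends each 2-simplex [p,q,r] to [q,r] − [p,r] + [p,q]. For instance
  ∂[v_4,v_6,v_7] = [v_6,v_7] − [v_4,v_7] + [v_4,v_6],
  ∂[v_1,v_2,v_3] = [v_2,v_3] − [v_1,v_3] + [v_1,v_2].
The 24×16 boundary matrix has rank 15 and Smith normal form diag(1,1,1,1,1,1,1,1,1,1,1,1,1,1,1).

Computing H_k = (kernel of ∂_k) / (image of ∂_{k+1}):

  H_0: rank C_0 − rank ∂_1 = 8 − 7 = 1, and the invariant factors of ∂_1 are all 1, so H_0 = Z.
  H_1: rank ker ∂_1 − rank ∂_2 = (24 − 7) − 15 = 2, and the invariant factors of ∂_2 are all 1, so H_1 = Z^2.
  H_2: rank ker ∂_2 − rank ∂_3 = (16 − 15) − 0 = 1, and there is no ∂_3, so H_2 = Z.

Hence the Betti numbers are b_0 = 1, b_1 = 2, b_2 = 1.

b_0 = 1, b_1 = 2, b_2 = 1.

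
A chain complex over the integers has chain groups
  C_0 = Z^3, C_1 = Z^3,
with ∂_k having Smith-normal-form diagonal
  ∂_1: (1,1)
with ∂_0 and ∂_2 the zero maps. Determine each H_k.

H_0 = Z,  H_1 = Z.

H_0: b_0 = 3 − 0 − 2 = 1; torsion from ∂_1 factors > 1: none. So H_0 = Z.
H_1: b_1 = 3 − 2 − 0 = 1; torsion from ∂_2 factors > 1: none. So H_1 = Z.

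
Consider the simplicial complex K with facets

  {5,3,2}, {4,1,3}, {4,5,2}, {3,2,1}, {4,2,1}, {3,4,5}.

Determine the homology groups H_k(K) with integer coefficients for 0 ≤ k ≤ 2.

H_0 ≅ Z,  H_1 = 0,  H_2 ≅ Z.

We work with the vertex ordering 1 < 2 < 3 < 4 < 5. The simplices of K, each written with vertices in increasing order, are:

  0-simplices (5): [1], [2], [3], [4], [5]
  1-simplices (9): [1,2], [1,3], [1,4], [2,3], [2,4], [2,5], [3,4], [3,5], [4,5]
  2-simplices (6): [1,2,3], [1,2,4], [1,3,4], [2,3,5], [2,4,5], [3,4,5]

so the chain groups are C_0 ≅ Z^5, C_1 ≅ Z^9, C_2 ≅ Z^6.

Boundary ∂_1: C_1 → C_0 sends each edge [p,q] (with p < q) to q − p.
As a 5×9 matrix over Z this has rank 4, with invariant factors (1,1,1,1).

Boundary ∂_2: C_2 → C_1 acts by ∂[p,q,r] = [q,r] − [p,r] + [p,q]. For instance
  ∂[3,4,5] = [4,5] − [3,5] + [3,4],
  ∂[1,3,4] = [3,4] − [1,4] + [1,3].
This gives a 9×6 integer matrix of rank 5; reducing to Smith normal form yields diagonal entries (1,1,1,1,1).

Reading off H_k = ker ∂_k / im ∂_{k+1}:

  H_0: rank C_0 − rank ∂_1 = 5 − 4 = 1, and the invariant factors of ∂_1 are all 1, so H_0 ≅ Z.
  H_1: rank ker ∂_1 − rank ∂_2 = (9 − 4) − 5 = 0, and the invariant factors of ∂_2 are all 1, so H_1 ≅ 0.
  H_2: rank ker ∂_2 − rank ∂_3 = (6 − 5) − 0 = 1, and there is no ∂_3, so H_2 ≅ Z.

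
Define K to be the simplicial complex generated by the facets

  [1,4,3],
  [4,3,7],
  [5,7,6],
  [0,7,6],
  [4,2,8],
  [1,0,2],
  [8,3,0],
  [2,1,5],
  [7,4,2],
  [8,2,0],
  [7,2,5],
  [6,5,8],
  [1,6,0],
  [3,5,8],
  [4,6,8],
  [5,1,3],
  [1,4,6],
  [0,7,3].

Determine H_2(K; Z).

Order the vertices as 0 < 1 < 2 < 3 < 4 < 5 < 6 < 7 < 8. Listing each simplex with vertices in this order, K has dimension 2 with simplices:

  0-simplices (9): [0], [1], [2], [3], [4], [5], [6], [7], [8]
  1-simplices (27): (27 of them)
  2-simplices (18): [0,1,2], [0,1,6], [0,2,8], [0,3,7], [0,3,8], [0,6,7], [1,2,5], [1,3,4], [1,3,5], [1,4,6], [2,4,7], [2,4,8], [2,5,7], [3,4,7], [3,5,8], [4,6,8], [5,6,7], [5,6,8]

giving chain groups C_0 ≅ Z^9, C_1 ≅ Z^27, C_2 ≅ Z^18.

Boundary ∂_1: C_1 → C_0 is given by ∂[p,q] = [q] − [p]. For instance
  ∂[2,5] = [5] − [2].
The 9×27 boundary matrix has rank 8 and Smith normal form diag(1,1,1,1,1,1,1,1).

∂_2: C_2 → C_1 maps a triangle to the signed sum of its edges. For instance
  ∂[5,6,7] = [6,7] − [5,7] + [5,6],
  ∂[0,6,7] = [6,7] − [0,7] + [0,6].
The resulting 27×18 matrix has rank 17, and its Smith normal form has invariant factors (1,1,1,1,1,1,1,1,1,1,1,1,1,1,1,1,1).

Reading off H_k = ker ∂_k / im ∂_{k+1}:

  H_2: rank ker ∂_2 − rank ∂_3 = (18 − 17) − 0 = 1, and there is no ∂_3, so H_2 = Z.

(K is a triangulation of the torus T^2.)

H_2 ≅ Z.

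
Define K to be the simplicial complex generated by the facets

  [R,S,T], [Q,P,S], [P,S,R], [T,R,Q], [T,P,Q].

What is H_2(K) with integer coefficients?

H_2 = 0.

K has 5 vertices, 10 edges, 5 triangles.
rank ∂_2 = 5, rank ∂_3 = 0 ⇒ b_2 = 5 − 5 − 0 = 0. So H_2 = 0.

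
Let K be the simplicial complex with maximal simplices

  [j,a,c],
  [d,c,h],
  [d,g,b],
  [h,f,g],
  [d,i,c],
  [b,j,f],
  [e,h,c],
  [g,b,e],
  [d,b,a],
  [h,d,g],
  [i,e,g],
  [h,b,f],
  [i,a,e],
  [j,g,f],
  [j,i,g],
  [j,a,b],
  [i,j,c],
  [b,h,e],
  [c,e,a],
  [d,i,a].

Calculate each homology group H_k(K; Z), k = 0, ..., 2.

We work with the vertex ordering a < b < c < d < e < f < g < h < i < j. The simplices of K, each written with vertices in increasing order, are:

  0-simplices (10): a, b, c, d, e, f, g, h, i, j
  1-simplices (30): ab, ac, ad, ae, ai, aj, bd, be, bf, bg, bh, bj, cd, ce, ch, ci, cj, dg, dh, di, eg, eh, ei, fg, fh, fj, gh, gi, gj, ij
  2-simplices (20): abd, abj, ace, acj, adi, aei, bdg, beg, beh, bfh, bfj, cdh, cdi, ceh, cij, dgh, egi, fgh, fgj, gij

so the chain groups are C_0 ≅ Z^10, C_1 ≅ Z^30, C_2 ≅ Z^20.

The boundary map ∂_1: C_1 → C_0 is given by ∂[p,q] = [q] − [p]. For instance
  ∂ci = i − c.
This gives a 10×30 integer matrix of rank 9; reducing to Smith normal form yields diagonal entries (1,1,1,1,1,1,1,1,1).

∂_2: C_2 → C_1 acts by ∂[p,q,r] = [q,r] − [p,r] + [p,q]. For instance
  ∂ace = ce − ae + ac,
  ∂cdh = dh − ch + cd.
The 30×20 boundary matrix has rank 20 and Smith normal form diag(1,1,1,1,1,1,1,1,1,1,1,1,1,1,1,1,1,1,1,2).

Computing H_k = (kernel of ∂_k) / (image of ∂_{k+1}):

  H_0: rank C_0 − rank ∂_1 = 10 − 9 = 1, and the invariant factors of ∂_1 are all 1, so H_0 ≅ Z.
  H_1: rank ker ∂_1 − rank ∂_2 = (30 − 9) − 20 = 1, and ∂_2 has invariant factor 2 > 1, so H_1 ≅ Z ⊕ Z/2.
  H_2: rank ker ∂_2 − rank ∂_3 = (20 − 20) − 0 = 0, and there is no ∂_3, so H_2 ≅ 0.

H_0 = Z,  H_1 = Z ⊕ Z/2,  H_2 = 0.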